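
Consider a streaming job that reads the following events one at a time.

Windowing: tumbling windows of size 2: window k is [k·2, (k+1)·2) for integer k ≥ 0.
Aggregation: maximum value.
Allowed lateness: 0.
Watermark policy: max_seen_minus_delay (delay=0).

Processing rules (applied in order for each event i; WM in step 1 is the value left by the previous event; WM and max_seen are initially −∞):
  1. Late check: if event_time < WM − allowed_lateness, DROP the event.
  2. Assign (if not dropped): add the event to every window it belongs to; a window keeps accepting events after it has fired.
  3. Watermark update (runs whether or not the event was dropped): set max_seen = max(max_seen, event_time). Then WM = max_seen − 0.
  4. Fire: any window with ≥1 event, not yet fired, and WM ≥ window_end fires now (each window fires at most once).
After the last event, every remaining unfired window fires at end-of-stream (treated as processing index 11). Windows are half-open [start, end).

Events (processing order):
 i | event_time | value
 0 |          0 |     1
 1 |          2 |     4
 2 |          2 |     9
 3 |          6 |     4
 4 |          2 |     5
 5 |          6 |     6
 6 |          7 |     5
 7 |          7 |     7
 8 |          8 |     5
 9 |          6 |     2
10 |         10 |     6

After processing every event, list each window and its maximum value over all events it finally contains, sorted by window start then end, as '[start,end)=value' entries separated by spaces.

i=0 t=0 v=1: → [0,2); WM=0
i=1 t=2 v=4: → [2,4); WM=2; [0,2) fires=1
i=2 t=2 v=9: → [2,4); WM=2
i=3 t=6 v=4: → [6,8); WM=6; [2,4) fires=9
i=4 t=2 v=5: DROP (t<6-0); WM=6
i=5 t=6 v=6: → [6,8); WM=6
i=6 t=7 v=5: → [6,8); WM=7
i=7 t=7 v=7: → [6,8); WM=7
i=8 t=8 v=5: → [8,10); WM=8; [6,8) fires=7
i=9 t=6 v=2: DROP (t<8-0); WM=8
i=10 t=10 v=6: → [10,12); WM=10; [8,10) fires=5

[0,2)=1 [2,4)=9 [6,8)=7 [8,10)=5 [10,12)=6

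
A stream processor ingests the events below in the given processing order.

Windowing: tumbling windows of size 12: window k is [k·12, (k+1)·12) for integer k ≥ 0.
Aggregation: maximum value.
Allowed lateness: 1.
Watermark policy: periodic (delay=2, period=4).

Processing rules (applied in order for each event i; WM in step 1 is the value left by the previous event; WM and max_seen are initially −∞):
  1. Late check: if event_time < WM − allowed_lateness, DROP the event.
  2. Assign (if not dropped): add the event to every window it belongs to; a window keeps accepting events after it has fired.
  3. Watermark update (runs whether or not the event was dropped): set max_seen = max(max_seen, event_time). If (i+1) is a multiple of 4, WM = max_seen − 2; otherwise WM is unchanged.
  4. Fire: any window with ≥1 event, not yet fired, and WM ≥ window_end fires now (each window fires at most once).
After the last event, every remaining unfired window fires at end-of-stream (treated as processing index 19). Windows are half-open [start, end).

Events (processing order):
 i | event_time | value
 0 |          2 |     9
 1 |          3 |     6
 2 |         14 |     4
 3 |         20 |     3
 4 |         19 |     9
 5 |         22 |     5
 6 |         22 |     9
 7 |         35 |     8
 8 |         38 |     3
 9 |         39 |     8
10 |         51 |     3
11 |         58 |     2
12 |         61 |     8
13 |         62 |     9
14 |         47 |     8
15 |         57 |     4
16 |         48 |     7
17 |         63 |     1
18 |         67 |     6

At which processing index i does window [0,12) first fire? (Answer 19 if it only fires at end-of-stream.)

i=0 t=2 v=9: → [0,12); WM=−∞
i=1 t=3 v=6: → [0,12); WM=−∞
i=2 t=14 v=4: → [12,24); WM=−∞
i=3 t=20 v=3: → [12,24); WM=18; [0,12) fires=9
i=4 t=19 v=9: → [12,24); WM=18
i=5 t=22 v=5: → [12,24); WM=18
i=6 t=22 v=9: → [12,24); WM=18
i=7 t=35 v=8: → [24,36); WM=33; [12,24) fires=9
i=8 t=38 v=3: → [36,48); WM=33
i=9 t=39 v=8: → [36,48); WM=33
i=10 t=51 v=3: → [48,60); WM=33
i=11 t=58 v=2: → [48,60); WM=56; [24,36) fires=8 [36,48) fires=8
i=12 t=61 v=8: → [60,72); WM=56
i=13 t=62 v=9: → [60,72); WM=56
i=14 t=47 v=8: DROP (t<56-1); WM=56
i=15 t=57 v=4: → [48,60); WM=60; [48,60) fires=4
i=16 t=48 v=7: DROP (t<60-1); WM=60
i=17 t=63 v=1: → [60,72); WM=60
i=18 t=67 v=6: → [60,72); WM=60

3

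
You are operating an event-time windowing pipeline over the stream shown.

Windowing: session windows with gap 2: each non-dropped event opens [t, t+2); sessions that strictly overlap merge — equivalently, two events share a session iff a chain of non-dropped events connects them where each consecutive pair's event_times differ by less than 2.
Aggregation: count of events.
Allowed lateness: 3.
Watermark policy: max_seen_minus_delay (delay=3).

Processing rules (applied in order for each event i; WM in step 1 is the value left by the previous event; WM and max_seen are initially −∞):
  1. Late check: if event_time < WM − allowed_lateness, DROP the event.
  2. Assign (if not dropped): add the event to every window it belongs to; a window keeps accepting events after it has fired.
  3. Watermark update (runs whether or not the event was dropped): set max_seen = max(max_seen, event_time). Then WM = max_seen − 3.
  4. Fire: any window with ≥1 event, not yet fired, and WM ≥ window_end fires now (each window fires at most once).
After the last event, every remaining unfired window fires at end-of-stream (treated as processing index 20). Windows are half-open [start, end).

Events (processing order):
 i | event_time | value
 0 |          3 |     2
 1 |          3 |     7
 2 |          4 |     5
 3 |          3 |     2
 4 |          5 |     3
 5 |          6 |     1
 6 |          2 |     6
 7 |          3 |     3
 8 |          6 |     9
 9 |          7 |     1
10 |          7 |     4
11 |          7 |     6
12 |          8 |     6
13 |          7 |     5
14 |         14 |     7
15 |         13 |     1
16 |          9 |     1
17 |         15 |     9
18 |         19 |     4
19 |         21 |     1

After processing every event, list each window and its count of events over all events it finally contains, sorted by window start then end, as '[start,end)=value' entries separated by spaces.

[2,11)=15 [13,17)=3 [19,21)=1 [21,23)=1

i=0 t=3 v=2: → [3,5); WM=0
i=1 t=3 v=7: → [3,5); WM=0
i=2 t=4 v=5: → [3,6); WM=1
i=3 t=3 v=2: → [3,6); WM=1
i=4 t=5 v=3: → [3,7); WM=2
i=5 t=6 v=1: → [3,8); WM=3
i=6 t=2 v=6: → [2,8); WM=3
i=7 t=3 v=3: → [2,8); WM=3
i=8 t=6 v=9: → [2,8); WM=3
i=9 t=7 v=1: → [2,9); WM=4
i=10 t=7 v=4: → [2,9); WM=4
i=11 t=7 v=6: → [2,9); WM=4
i=12 t=8 v=6: → [2,10); WM=5
i=13 t=7 v=5: → [2,10); WM=5
i=14 t=14 v=7: → [14,16); WM=11
i=15 t=13 v=1: → [13,16); WM=11
i=16 t=9 v=1: → [2,11); WM=11
i=17 t=15 v=9: → [13,17); WM=12
i=18 t=19 v=4: → [19,21); WM=16
i=19 t=21 v=1: → [21,23); WM=18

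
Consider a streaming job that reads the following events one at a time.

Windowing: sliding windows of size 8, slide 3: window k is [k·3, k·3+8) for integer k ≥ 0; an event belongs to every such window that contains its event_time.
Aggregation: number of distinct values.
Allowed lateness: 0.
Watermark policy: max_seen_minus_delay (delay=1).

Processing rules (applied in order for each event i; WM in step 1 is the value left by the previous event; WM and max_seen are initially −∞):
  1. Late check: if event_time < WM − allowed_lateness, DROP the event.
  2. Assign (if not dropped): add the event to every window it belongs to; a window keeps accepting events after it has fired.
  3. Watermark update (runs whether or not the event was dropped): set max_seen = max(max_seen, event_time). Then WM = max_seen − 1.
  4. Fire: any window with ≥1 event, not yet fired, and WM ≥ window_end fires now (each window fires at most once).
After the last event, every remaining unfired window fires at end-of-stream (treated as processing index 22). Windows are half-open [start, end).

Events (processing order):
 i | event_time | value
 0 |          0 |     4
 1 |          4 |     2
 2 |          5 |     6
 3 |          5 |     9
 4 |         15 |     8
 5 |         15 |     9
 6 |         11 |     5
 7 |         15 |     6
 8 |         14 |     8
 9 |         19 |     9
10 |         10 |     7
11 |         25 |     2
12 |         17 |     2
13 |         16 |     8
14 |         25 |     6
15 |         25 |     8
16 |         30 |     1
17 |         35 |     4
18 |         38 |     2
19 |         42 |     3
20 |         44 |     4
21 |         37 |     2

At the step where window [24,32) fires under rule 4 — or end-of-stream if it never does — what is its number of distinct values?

4

i=0 t=0 v=4: → [0,8); WM=-1
i=1 t=4 v=2: → [3,11),[0,8); WM=3
i=2 t=5 v=6: → [3,11),[0,8); WM=4
i=3 t=5 v=9: → [3,11),[0,8); WM=4
i=4 t=15 v=8: → [15,23),[12,20),[9,17); WM=14; [0,8) fires=4 [3,11) fires=3
i=5 t=15 v=9: → [15,23),[12,20),[9,17); WM=14
i=6 t=11 v=5: DROP (t<14-0); WM=14
i=7 t=15 v=6: → [15,23),[12,20),[9,17); WM=14
i=8 t=14 v=8: → [12,20),[9,17); WM=14
i=9 t=19 v=9: → [18,26),[15,23),[12,20); WM=18; [9,17) fires=3
i=10 t=10 v=7: DROP (t<18-0); WM=18
i=11 t=25 v=2: → [24,32),[21,29),[18,26); WM=24; [12,20) fires=3 [15,23) fires=3
i=12 t=17 v=2: DROP (t<24-0); WM=24
i=13 t=16 v=8: DROP (t<24-0); WM=24
i=14 t=25 v=6: → [24,32),[21,29),[18,26); WM=24
i=15 t=25 v=8: → [24,32),[21,29),[18,26); WM=24
i=16 t=30 v=1: → [30,38),[27,35),[24,32); WM=29; [18,26) fires=4 [21,29) fires=3
i=17 t=35 v=4: → [33,41),[30,38); WM=34; [24,32) fires=4
i=18 t=38 v=2: → [36,44),[33,41); WM=37; [27,35) fires=1
i=19 t=42 v=3: → [42,50),[39,47),[36,44); WM=41; [30,38) fires=2 [33,41) fires=2
i=20 t=44 v=4: → [42,50),[39,47); WM=43
i=21 t=37 v=2: DROP (t<43-0); WM=43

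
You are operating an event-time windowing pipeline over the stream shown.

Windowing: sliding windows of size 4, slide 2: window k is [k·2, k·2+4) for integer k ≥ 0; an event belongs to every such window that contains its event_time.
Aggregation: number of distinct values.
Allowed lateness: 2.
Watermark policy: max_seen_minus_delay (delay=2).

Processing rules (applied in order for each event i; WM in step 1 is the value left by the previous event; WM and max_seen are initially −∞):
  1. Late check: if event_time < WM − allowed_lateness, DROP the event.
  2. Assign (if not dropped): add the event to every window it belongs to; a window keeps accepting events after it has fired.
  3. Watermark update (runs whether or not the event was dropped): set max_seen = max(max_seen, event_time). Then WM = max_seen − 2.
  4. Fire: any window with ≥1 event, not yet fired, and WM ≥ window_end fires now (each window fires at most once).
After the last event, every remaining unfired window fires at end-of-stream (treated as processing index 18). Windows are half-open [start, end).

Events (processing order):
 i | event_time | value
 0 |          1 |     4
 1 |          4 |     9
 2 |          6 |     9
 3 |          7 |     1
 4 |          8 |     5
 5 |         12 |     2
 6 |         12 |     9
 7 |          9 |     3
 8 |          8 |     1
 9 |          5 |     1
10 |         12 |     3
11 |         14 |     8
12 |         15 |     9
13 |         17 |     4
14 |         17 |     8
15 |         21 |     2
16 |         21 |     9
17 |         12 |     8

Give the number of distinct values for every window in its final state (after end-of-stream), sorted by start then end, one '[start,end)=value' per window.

[0,4)=1 [2,6)=1 [4,8)=2 [6,10)=4 [8,12)=3 [10,14)=3 [12,16)=4 [14,18)=3 [16,20)=2 [18,22)=2 [20,24)=2

i=0 t=1 v=4: → [0,4); WM=-1
i=1 t=4 v=9: → [4,8),[2,6); WM=2
i=2 t=6 v=9: → [6,10),[4,8); WM=4; [0,4) fires=1
i=3 t=7 v=1: → [6,10),[4,8); WM=5
i=4 t=8 v=5: → [8,12),[6,10); WM=6; [2,6) fires=1
i=5 t=12 v=2: → [12,16),[10,14); WM=10; [4,8) fires=2 [6,10) fires=3
i=6 t=12 v=9: → [12,16),[10,14); WM=10
i=7 t=9 v=3: → [8,12),[6,10); WM=10
i=8 t=8 v=1: → [8,12),[6,10); WM=10
i=9 t=5 v=1: DROP (t<10-2); WM=10
i=10 t=12 v=3: → [12,16),[10,14); WM=10
i=11 t=14 v=8: → [14,18),[12,16); WM=12; [8,12) fires=3
i=12 t=15 v=9: → [14,18),[12,16); WM=13
i=13 t=17 v=4: → [16,20),[14,18); WM=15; [10,14) fires=3
i=14 t=17 v=8: → [16,20),[14,18); WM=15
i=15 t=21 v=2: → [20,24),[18,22); WM=19; [12,16) fires=4 [14,18) fires=3
i=16 t=21 v=9: → [20,24),[18,22); WM=19
i=17 t=12 v=8: DROP (t<19-2); WM=19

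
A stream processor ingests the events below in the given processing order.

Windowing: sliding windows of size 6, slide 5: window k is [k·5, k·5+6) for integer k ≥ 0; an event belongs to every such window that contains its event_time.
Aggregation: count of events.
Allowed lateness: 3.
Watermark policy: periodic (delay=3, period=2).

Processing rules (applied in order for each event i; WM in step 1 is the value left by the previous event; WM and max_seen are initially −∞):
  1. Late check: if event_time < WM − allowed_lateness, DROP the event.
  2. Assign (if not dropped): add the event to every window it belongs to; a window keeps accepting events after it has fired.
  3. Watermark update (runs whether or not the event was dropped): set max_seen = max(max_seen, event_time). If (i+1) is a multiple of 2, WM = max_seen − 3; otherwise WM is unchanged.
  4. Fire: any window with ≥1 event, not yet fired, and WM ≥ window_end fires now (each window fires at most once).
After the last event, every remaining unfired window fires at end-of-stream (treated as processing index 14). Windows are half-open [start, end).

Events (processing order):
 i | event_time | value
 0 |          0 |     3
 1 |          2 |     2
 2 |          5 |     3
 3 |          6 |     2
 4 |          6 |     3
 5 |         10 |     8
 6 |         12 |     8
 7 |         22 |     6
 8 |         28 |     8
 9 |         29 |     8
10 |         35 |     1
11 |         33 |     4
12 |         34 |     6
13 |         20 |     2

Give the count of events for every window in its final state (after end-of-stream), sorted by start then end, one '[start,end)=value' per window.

[0,6)=3 [5,11)=4 [10,16)=2 [20,26)=1 [25,31)=2 [30,36)=3 [35,41)=1

i=0 t=0 v=3: → [0,6); WM=−∞
i=1 t=2 v=2: → [0,6); WM=-1
i=2 t=5 v=3: → [5,11),[0,6); WM=-1
i=3 t=6 v=2: → [5,11); WM=3
i=4 t=6 v=3: → [5,11); WM=3
i=5 t=10 v=8: → [10,16),[5,11); WM=7; [0,6) fires=3
i=6 t=12 v=8: → [10,16); WM=7
i=7 t=22 v=6: → [20,26); WM=19; [5,11) fires=4 [10,16) fires=2
i=8 t=28 v=8: → [25,31); WM=19
i=9 t=29 v=8: → [25,31); WM=26; [20,26) fires=1
i=10 t=35 v=1: → [35,41),[30,36); WM=26
i=11 t=33 v=4: → [30,36); WM=32; [25,31) fires=2
i=12 t=34 v=6: → [30,36); WM=32
i=13 t=20 v=2: DROP (t<32-3); WM=32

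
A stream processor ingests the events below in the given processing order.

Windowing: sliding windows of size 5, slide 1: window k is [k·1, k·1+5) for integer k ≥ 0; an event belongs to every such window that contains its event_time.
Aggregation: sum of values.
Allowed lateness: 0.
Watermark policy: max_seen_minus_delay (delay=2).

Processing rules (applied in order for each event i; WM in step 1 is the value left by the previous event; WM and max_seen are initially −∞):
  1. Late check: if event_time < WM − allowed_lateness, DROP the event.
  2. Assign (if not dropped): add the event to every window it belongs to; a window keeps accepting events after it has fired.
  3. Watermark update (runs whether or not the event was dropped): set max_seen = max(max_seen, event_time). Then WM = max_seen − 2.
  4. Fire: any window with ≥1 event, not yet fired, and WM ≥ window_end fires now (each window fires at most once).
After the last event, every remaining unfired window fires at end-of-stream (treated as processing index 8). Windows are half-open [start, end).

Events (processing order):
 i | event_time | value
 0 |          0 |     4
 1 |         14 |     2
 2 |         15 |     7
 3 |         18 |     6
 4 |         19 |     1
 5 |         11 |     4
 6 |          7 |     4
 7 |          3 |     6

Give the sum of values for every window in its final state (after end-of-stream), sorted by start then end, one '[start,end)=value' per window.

i=0 t=0 v=4: → [0,5); WM=-2
i=1 t=14 v=2: → [14,19),[13,18),[12,17),[11,16),[10,15); WM=12; [0,5) fires=4
i=2 t=15 v=7: → [15,20),[14,19),[13,18),[12,17),[11,16); WM=13
i=3 t=18 v=6: → [18,23),[17,22),[16,21),[15,20),[14,19); WM=16; [10,15) fires=2 [11,16) fires=9
i=4 t=19 v=1: → [19,24),[18,23),[17,22),[16,21),[15,20); WM=17; [12,17) fires=9
i=5 t=11 v=4: DROP (t<17-0); WM=17
i=6 t=7 v=4: DROP (t<17-0); WM=17
i=7 t=3 v=6: DROP (t<17-0); WM=17

[0,5)=4 [10,15)=2 [11,16)=9 [12,17)=9 [13,18)=9 [14,19)=15 [15,20)=14 [16,21)=7 [17,22)=7 [18,23)=7 [19,24)=1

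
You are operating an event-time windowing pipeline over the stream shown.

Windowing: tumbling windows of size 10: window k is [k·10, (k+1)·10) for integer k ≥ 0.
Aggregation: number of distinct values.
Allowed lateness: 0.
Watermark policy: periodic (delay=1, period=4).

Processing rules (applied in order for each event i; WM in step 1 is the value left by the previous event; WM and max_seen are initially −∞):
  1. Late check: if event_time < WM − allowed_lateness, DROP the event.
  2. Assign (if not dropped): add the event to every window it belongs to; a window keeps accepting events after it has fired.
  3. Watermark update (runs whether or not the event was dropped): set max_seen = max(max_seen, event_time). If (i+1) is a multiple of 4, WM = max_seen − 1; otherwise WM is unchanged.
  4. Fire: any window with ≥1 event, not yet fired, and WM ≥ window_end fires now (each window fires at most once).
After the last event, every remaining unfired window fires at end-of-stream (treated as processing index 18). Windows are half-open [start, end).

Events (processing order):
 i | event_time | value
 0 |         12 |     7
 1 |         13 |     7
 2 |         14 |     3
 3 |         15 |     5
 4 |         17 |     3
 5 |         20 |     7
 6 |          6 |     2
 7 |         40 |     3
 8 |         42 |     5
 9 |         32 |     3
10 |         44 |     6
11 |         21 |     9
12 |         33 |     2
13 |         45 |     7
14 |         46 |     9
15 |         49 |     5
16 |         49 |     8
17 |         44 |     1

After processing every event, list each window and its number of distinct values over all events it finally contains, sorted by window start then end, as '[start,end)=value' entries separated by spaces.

[10,20)=3 [20,30)=1 [40,50)=6

i=0 t=12 v=7: → [10,20); WM=−∞
i=1 t=13 v=7: → [10,20); WM=−∞
i=2 t=14 v=3: → [10,20); WM=−∞
i=3 t=15 v=5: → [10,20); WM=14
i=4 t=17 v=3: → [10,20); WM=14
i=5 t=20 v=7: → [20,30); WM=14
i=6 t=6 v=2: DROP (t<14-0); WM=14
i=7 t=40 v=3: → [40,50); WM=39; [10,20) fires=3 [20,30) fires=1
i=8 t=42 v=5: → [40,50); WM=39
i=9 t=32 v=3: DROP (t<39-0); WM=39
i=10 t=44 v=6: → [40,50); WM=39
i=11 t=21 v=9: DROP (t<39-0); WM=43
i=12 t=33 v=2: DROP (t<43-0); WM=43
i=13 t=45 v=7: → [40,50); WM=43
i=14 t=46 v=9: → [40,50); WM=43
i=15 t=49 v=5: → [40,50); WM=48
i=16 t=49 v=8: → [40,50); WM=48
i=17 t=44 v=1: DROP (t<48-0); WM=48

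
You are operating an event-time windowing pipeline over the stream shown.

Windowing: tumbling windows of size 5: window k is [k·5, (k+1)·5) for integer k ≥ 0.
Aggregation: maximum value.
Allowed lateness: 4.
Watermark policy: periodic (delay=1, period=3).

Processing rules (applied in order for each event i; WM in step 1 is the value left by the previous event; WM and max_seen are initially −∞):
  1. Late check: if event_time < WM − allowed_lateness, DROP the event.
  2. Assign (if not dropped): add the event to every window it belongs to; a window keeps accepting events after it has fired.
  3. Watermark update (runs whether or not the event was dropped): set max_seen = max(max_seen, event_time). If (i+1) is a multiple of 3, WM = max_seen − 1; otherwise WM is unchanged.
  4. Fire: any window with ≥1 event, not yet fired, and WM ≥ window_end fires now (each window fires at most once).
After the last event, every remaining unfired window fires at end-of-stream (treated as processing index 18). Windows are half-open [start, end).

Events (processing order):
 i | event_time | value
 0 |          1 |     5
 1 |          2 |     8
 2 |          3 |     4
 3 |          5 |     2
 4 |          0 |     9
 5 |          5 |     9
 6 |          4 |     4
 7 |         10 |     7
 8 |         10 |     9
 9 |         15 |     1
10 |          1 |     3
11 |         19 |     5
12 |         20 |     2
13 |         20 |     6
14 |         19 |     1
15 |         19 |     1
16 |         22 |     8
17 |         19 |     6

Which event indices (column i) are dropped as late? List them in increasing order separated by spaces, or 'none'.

10

i=0 t=1 v=5: → [0,5); WM=−∞
i=1 t=2 v=8: → [0,5); WM=−∞
i=2 t=3 v=4: → [0,5); WM=2
i=3 t=5 v=2: → [5,10); WM=2
i=4 t=0 v=9: → [0,5); WM=2
i=5 t=5 v=9: → [5,10); WM=4
i=6 t=4 v=4: → [0,5); WM=4
i=7 t=10 v=7: → [10,15); WM=4
i=8 t=10 v=9: → [10,15); WM=9; [0,5) fires=9
i=9 t=15 v=1: → [15,20); WM=9
i=10 t=1 v=3: DROP (t<9-4); WM=9
i=11 t=19 v=5: → [15,20); WM=18; [5,10) fires=9 [10,15) fires=9
i=12 t=20 v=2: → [20,25); WM=18
i=13 t=20 v=6: → [20,25); WM=18
i=14 t=19 v=1: → [15,20); WM=19
i=15 t=19 v=1: → [15,20); WM=19
i=16 t=22 v=8: → [20,25); WM=19
i=17 t=19 v=6: → [15,20); WM=21; [15,20) fires=6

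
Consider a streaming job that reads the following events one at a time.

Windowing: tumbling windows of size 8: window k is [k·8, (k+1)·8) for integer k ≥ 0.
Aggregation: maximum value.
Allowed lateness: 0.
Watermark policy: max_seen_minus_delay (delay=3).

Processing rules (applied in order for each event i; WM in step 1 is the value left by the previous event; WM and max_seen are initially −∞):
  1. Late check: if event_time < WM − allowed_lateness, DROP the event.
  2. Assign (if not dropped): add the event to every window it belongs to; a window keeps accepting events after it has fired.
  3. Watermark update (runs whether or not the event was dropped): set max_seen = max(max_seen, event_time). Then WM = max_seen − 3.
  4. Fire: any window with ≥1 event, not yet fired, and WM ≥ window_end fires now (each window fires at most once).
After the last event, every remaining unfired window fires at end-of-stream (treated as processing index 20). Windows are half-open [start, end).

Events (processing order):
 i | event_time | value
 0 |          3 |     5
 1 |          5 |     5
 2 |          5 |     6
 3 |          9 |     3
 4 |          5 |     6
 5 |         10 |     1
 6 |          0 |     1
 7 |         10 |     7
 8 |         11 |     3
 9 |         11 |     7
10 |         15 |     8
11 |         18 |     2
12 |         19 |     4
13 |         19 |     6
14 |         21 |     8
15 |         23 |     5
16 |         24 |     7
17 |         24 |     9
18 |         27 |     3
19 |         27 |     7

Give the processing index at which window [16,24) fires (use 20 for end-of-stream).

18

i=0 t=3 v=5: → [0,8); WM=0
i=1 t=5 v=5: → [0,8); WM=2
i=2 t=5 v=6: → [0,8); WM=2
i=3 t=9 v=3: → [8,16); WM=6
i=4 t=5 v=6: DROP (t<6-0); WM=6
i=5 t=10 v=1: → [8,16); WM=7
i=6 t=0 v=1: DROP (t<7-0); WM=7
i=7 t=10 v=7: → [8,16); WM=7
i=8 t=11 v=3: → [8,16); WM=8; [0,8) fires=6
i=9 t=11 v=7: → [8,16); WM=8
i=10 t=15 v=8: → [8,16); WM=12
i=11 t=18 v=2: → [16,24); WM=15
i=12 t=19 v=4: → [16,24); WM=16; [8,16) fires=8
i=13 t=19 v=6: → [16,24); WM=16
i=14 t=21 v=8: → [16,24); WM=18
i=15 t=23 v=5: → [16,24); WM=20
i=16 t=24 v=7: → [24,32); WM=21
i=17 t=24 v=9: → [24,32); WM=21
i=18 t=27 v=3: → [24,32); WM=24; [16,24) fires=8
i=19 t=27 v=7: → [24,32); WM=24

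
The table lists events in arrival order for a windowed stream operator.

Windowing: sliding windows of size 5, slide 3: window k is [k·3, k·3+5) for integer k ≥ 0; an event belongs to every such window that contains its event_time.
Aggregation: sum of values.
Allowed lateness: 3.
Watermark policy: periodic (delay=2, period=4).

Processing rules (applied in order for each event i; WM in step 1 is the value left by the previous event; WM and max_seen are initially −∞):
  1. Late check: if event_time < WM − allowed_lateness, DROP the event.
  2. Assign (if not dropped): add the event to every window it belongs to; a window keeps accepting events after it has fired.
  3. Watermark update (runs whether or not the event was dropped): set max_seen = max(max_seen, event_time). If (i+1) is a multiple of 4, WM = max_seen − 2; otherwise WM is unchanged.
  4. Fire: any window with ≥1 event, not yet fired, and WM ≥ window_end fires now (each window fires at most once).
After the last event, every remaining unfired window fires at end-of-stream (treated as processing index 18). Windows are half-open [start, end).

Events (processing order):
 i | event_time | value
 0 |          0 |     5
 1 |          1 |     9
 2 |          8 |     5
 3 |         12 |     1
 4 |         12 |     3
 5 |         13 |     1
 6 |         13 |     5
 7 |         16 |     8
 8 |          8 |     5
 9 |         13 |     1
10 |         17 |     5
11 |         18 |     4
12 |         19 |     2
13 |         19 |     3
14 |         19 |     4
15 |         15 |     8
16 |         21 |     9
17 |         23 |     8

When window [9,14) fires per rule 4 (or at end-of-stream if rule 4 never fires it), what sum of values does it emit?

i=0 t=0 v=5: → [0,5); WM=−∞
i=1 t=1 v=9: → [0,5); WM=−∞
i=2 t=8 v=5: → [6,11); WM=−∞
i=3 t=12 v=1: → [12,17),[9,14); WM=10; [0,5) fires=14
i=4 t=12 v=3: → [12,17),[9,14); WM=10
i=5 t=13 v=1: → [12,17),[9,14); WM=10
i=6 t=13 v=5: → [12,17),[9,14); WM=10
i=7 t=16 v=8: → [15,20),[12,17); WM=14; [6,11) fires=5 [9,14) fires=10
i=8 t=8 v=5: DROP (t<14-3); WM=14
i=9 t=13 v=1: → [12,17),[9,14); WM=14
i=10 t=17 v=5: → [15,20); WM=14
i=11 t=18 v=4: → [18,23),[15,20); WM=16
i=12 t=19 v=2: → [18,23),[15,20); WM=16
i=13 t=19 v=3: → [18,23),[15,20); WM=16
i=14 t=19 v=4: → [18,23),[15,20); WM=16
i=15 t=15 v=8: → [15,20),[12,17); WM=17; [12,17) fires=27
i=16 t=21 v=9: → [21,26),[18,23); WM=17
i=17 t=23 v=8: → [21,26); WM=17

10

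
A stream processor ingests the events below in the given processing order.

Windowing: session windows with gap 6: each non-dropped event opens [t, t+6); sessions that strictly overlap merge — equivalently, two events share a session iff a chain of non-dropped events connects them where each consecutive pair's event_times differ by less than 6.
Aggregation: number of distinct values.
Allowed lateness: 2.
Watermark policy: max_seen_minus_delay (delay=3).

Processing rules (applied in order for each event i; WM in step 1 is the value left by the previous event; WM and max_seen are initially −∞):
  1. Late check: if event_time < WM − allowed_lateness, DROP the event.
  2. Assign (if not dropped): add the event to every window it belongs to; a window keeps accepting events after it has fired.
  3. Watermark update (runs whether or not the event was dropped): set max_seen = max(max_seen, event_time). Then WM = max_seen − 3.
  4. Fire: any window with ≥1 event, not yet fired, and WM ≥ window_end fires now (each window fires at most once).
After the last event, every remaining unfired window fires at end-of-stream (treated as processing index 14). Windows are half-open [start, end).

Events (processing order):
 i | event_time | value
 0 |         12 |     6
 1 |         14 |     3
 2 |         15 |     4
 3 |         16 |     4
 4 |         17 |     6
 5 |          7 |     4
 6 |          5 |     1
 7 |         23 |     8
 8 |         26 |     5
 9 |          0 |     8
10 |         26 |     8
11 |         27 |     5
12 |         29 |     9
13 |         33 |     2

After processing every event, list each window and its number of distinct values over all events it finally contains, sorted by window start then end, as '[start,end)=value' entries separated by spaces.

[12,23)=3 [23,39)=4

i=0 t=12 v=6: → [12,18); WM=9
i=1 t=14 v=3: → [12,20); WM=11
i=2 t=15 v=4: → [12,21); WM=12
i=3 t=16 v=4: → [12,22); WM=13
i=4 t=17 v=6: → [12,23); WM=14
i=5 t=7 v=4: DROP (t<14-2); WM=14
i=6 t=5 v=1: DROP (t<14-2); WM=14
i=7 t=23 v=8: → [23,29); WM=20
i=8 t=26 v=5: → [23,32); WM=23
i=9 t=0 v=8: DROP (t<23-2); WM=23
i=10 t=26 v=8: → [23,32); WM=23
i=11 t=27 v=5: → [23,33); WM=24
i=12 t=29 v=9: → [23,35); WM=26
i=13 t=33 v=2: → [23,39); WM=30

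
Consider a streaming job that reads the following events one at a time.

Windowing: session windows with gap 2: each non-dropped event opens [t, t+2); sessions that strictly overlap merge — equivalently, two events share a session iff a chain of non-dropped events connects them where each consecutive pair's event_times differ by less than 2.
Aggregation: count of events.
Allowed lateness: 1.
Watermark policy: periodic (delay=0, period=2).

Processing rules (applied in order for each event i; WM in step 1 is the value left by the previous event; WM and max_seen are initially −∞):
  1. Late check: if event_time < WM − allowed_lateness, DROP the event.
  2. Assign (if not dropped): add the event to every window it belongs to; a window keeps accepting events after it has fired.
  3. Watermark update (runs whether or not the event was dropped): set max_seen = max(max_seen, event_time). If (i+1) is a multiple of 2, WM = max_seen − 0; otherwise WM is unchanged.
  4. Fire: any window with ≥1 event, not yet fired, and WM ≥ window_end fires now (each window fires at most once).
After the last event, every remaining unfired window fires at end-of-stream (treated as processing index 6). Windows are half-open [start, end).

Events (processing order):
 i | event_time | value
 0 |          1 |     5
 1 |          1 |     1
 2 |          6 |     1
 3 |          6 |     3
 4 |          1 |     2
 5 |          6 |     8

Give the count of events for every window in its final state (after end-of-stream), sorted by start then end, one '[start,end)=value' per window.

i=0 t=1 v=5: → [1,3); WM=−∞
i=1 t=1 v=1: → [1,3); WM=1
i=2 t=6 v=1: → [6,8); WM=1
i=3 t=6 v=3: → [6,8); WM=6
i=4 t=1 v=2: DROP (t<6-1); WM=6
i=5 t=6 v=8: → [6,8); WM=6

[1,3)=2 [6,8)=3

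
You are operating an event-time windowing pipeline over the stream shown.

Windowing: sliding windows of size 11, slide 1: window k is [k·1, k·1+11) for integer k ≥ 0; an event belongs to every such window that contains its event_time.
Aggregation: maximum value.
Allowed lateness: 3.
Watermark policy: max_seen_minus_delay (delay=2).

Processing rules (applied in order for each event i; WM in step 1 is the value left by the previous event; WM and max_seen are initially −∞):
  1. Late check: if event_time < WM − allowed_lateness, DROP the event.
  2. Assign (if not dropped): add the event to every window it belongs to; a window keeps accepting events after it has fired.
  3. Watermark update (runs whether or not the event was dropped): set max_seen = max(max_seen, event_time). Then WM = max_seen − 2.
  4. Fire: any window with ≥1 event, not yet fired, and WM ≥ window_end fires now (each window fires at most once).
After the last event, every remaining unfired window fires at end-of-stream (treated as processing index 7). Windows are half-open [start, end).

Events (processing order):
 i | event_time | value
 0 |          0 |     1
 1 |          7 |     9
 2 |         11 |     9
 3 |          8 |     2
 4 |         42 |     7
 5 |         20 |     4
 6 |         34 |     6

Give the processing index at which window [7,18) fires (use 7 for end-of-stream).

4

i=0 t=0 v=1: → [0,11); WM=-2
i=1 t=7 v=9: → [7,18),[6,17),[5,16),[4,15),[3,14),[2,13),[1,12),[0,11); WM=5
i=2 t=11 v=9: → [11,22),[10,21),[9,20),[8,19),[7,18),[6,17),[5,16),[4,15),[3,14),[2,13),[1,12); WM=9
i=3 t=8 v=2: → [8,19),[7,18),[6,17),[5,16),[4,15),[3,14),[2,13),[1,12),[0,11); WM=9
i=4 t=42 v=7: → [42,53),[41,52),[40,51),[39,50),[38,49),[37,48),[36,47),[35,46),[34,45),[33,44),[32,43); WM=40; [0,11) fires=9 [1,12) fires=9 [2,13) fires=9 [3,14) fires=9 [4,15) fires=9 [5,16) fires=9 [6,17) fires=9 [7,18) fires=9 [8,19) fires=9 [9,20) fires=9 [10,21) fires=9 [11,22) fires=9
i=5 t=20 v=4: DROP (t<40-3); WM=40
i=6 t=34 v=6: DROP (t<40-3); WM=40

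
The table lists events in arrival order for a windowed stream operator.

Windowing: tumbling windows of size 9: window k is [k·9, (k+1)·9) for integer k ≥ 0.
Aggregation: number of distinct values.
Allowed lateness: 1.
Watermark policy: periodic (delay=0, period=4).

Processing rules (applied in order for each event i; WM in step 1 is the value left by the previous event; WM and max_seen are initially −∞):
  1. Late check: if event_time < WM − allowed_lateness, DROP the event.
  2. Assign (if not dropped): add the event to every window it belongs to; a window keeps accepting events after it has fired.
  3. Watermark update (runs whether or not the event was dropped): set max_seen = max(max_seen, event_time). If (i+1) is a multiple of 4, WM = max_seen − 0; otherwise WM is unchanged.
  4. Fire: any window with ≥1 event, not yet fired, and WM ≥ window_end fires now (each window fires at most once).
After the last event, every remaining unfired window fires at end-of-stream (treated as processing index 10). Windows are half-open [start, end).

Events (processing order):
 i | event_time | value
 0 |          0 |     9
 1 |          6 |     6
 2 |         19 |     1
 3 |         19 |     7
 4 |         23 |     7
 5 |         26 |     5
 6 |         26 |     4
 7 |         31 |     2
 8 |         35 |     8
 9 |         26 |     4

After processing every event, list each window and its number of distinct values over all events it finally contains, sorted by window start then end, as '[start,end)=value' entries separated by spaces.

i=0 t=0 v=9: → [0,9); WM=−∞
i=1 t=6 v=6: → [0,9); WM=−∞
i=2 t=19 v=1: → [18,27); WM=−∞
i=3 t=19 v=7: → [18,27); WM=19; [0,9) fires=2
i=4 t=23 v=7: → [18,27); WM=19
i=5 t=26 v=5: → [18,27); WM=19
i=6 t=26 v=4: → [18,27); WM=19
i=7 t=31 v=2: → [27,36); WM=31; [18,27) fires=4
i=8 t=35 v=8: → [27,36); WM=31
i=9 t=26 v=4: DROP (t<31-1); WM=31

[0,9)=2 [18,27)=4 [27,36)=2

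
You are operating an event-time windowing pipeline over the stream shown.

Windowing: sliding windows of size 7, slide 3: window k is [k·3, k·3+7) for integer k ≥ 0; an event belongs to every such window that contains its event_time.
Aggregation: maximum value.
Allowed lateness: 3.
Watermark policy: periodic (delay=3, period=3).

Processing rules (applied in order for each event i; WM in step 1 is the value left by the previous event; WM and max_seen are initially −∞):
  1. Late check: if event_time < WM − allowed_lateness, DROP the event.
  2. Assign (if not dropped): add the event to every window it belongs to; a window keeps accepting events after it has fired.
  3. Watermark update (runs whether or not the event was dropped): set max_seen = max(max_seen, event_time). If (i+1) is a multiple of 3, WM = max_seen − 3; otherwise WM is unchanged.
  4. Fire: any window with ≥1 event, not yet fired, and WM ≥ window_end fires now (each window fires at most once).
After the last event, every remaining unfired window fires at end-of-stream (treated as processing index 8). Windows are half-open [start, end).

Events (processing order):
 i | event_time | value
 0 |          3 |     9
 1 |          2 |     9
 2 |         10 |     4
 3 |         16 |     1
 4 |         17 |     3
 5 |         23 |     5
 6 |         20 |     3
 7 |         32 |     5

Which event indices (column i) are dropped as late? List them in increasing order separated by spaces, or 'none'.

none

i=0 t=3 v=9: → [3,10),[0,7); WM=−∞
i=1 t=2 v=9: → [0,7); WM=−∞
i=2 t=10 v=4: → [9,16),[6,13); WM=7; [0,7) fires=9
i=3 t=16 v=1: → [15,22),[12,19); WM=7
i=4 t=17 v=3: → [15,22),[12,19); WM=7
i=5 t=23 v=5: → [21,28),[18,25); WM=20; [3,10) fires=9 [6,13) fires=4 [9,16) fires=4 [12,19) fires=3
i=6 t=20 v=3: → [18,25),[15,22); WM=20
i=7 t=32 v=5: → [30,37),[27,34); WM=20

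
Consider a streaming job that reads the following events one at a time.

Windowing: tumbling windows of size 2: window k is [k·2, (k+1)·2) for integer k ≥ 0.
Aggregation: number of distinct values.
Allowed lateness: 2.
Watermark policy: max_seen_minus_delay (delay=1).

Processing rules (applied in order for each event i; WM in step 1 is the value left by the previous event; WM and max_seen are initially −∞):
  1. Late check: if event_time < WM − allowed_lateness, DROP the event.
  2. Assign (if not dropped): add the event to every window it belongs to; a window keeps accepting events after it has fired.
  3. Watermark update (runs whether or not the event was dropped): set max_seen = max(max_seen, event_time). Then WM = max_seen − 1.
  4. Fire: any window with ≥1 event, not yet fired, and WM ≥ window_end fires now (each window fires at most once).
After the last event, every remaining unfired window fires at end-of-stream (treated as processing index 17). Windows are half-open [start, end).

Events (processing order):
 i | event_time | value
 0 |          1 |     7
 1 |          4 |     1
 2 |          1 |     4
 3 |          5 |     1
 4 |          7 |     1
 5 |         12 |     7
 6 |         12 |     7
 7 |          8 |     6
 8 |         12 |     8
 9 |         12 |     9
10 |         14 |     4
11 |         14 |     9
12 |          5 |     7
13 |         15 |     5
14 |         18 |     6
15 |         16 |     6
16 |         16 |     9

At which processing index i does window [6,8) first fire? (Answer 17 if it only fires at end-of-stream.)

i=0 t=1 v=7: → [0,2); WM=0
i=1 t=4 v=1: → [4,6); WM=3; [0,2) fires=1
i=2 t=1 v=4: → [0,2); WM=3
i=3 t=5 v=1: → [4,6); WM=4
i=4 t=7 v=1: → [6,8); WM=6; [4,6) fires=1
i=5 t=12 v=7: → [12,14); WM=11; [6,8) fires=1
i=6 t=12 v=7: → [12,14); WM=11
i=7 t=8 v=6: DROP (t<11-2); WM=11
i=8 t=12 v=8: → [12,14); WM=11
i=9 t=12 v=9: → [12,14); WM=11
i=10 t=14 v=4: → [14,16); WM=13
i=11 t=14 v=9: → [14,16); WM=13
i=12 t=5 v=7: DROP (t<13-2); WM=13
i=13 t=15 v=5: → [14,16); WM=14; [12,14) fires=3
i=14 t=18 v=6: → [18,20); WM=17; [14,16) fires=3
i=15 t=16 v=6: → [16,18); WM=17
i=16 t=16 v=9: → [16,18); WM=17

5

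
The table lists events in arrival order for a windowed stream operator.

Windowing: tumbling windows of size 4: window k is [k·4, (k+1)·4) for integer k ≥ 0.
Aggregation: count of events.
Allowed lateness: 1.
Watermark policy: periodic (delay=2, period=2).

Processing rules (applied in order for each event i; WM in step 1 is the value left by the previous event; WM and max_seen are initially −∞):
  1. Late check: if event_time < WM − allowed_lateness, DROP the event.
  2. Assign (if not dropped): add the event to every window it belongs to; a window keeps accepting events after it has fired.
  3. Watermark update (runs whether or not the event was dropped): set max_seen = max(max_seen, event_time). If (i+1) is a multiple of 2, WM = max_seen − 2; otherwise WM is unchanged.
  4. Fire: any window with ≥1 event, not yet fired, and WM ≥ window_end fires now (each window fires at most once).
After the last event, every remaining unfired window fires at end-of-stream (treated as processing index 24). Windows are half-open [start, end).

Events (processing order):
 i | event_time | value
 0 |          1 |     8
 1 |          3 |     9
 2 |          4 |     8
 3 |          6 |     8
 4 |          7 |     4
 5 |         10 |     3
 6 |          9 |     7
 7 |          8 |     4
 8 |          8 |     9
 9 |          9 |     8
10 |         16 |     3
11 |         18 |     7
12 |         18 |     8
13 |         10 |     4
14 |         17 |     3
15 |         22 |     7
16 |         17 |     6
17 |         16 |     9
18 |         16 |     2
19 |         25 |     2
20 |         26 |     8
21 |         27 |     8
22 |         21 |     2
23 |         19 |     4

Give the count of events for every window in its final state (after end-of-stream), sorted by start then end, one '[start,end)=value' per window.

i=0 t=1 v=8: → [0,4); WM=−∞
i=1 t=3 v=9: → [0,4); WM=1
i=2 t=4 v=8: → [4,8); WM=1
i=3 t=6 v=8: → [4,8); WM=4; [0,4) fires=2
i=4 t=7 v=4: → [4,8); WM=4
i=5 t=10 v=3: → [8,12); WM=8; [4,8) fires=3
i=6 t=9 v=7: → [8,12); WM=8
i=7 t=8 v=4: → [8,12); WM=8
i=8 t=8 v=9: → [8,12); WM=8
i=9 t=9 v=8: → [8,12); WM=8
i=10 t=16 v=3: → [16,20); WM=8
i=11 t=18 v=7: → [16,20); WM=16; [8,12) fires=5
i=12 t=18 v=8: → [16,20); WM=16
i=13 t=10 v=4: DROP (t<16-1); WM=16
i=14 t=17 v=3: → [16,20); WM=16
i=15 t=22 v=7: → [20,24); WM=20; [16,20) fires=4
i=16 t=17 v=6: DROP (t<20-1); WM=20
i=17 t=16 v=9: DROP (t<20-1); WM=20
i=18 t=16 v=2: DROP (t<20-1); WM=20
i=19 t=25 v=2: → [24,28); WM=23
i=20 t=26 v=8: → [24,28); WM=23
i=21 t=27 v=8: → [24,28); WM=25; [20,24) fires=1
i=22 t=21 v=2: DROP (t<25-1); WM=25
i=23 t=19 v=4: DROP (t<25-1); WM=25

[0,4)=2 [4,8)=3 [8,12)=5 [16,20)=4 [20,24)=1 [24,28)=3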